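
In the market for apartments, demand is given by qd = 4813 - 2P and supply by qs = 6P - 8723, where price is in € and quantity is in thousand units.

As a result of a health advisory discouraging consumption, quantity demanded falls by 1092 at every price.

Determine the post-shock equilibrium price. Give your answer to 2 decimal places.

Solve the original market: 4813 - 2P = 6P - 8723, hence P = 1692 and q = 1429.
After the shift, demand is qd = 3721 - 2P and supply is qs = 6P - 8723.
Equate the new curves: 3721 - 2P = 6P - 8723, giving 12444 = 8P, P = 1555.5, q = 610.

1555.50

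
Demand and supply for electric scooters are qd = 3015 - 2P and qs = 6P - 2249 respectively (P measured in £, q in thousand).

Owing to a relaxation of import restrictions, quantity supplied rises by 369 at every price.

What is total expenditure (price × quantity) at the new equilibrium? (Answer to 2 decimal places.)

Initially, 3015 - 2P = 6P - 2249, so 5264 = 8P and P = 658, q = 1699.
The new curves are qd = 3015 - 2P (demand) and qs = 6P - 1880 (supply).
New equilibrium: 3015 - 2P = 6P - 1880 ⇒ 4895 = 8P ⇒ P = 611.875, q = 1791.25.
New expenditure = 611.875 × 1791.25 = 1096021.09.

1096021.09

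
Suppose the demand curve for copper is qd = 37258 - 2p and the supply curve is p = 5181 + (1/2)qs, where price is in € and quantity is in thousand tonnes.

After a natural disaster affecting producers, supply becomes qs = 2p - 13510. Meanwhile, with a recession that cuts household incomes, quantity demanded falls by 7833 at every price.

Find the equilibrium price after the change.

Initially, 37258 - 2p = 2p - 10362, so 47620 = 4p and p = 11905, q = 13448.
The new curves are qd = 29425 - 2p (demand) and qs = 2p - 13510 (supply).
Setting them equal: 29425 - 2p = 2p - 13510 → 42935 = 4p, so p = 10733.75 and q = 7957.5.

10733.75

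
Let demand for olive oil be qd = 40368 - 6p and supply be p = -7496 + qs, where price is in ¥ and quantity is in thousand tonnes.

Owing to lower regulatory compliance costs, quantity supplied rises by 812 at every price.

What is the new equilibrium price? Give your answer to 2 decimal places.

Initially, 40368 - 6p = p + 7496, so 32872 = 7p and p = 4696, q = 12192.
The shock moves the curves to qd = 40368 - 6p and qs = p + 8308.
Clearing the new market: 40368 - 6p = p + 8308, so p = 4580 and q = 12888.

4580.00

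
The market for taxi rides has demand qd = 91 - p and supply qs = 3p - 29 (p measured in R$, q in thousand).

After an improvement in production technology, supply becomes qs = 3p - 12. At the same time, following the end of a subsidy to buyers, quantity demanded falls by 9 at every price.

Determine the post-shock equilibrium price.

Before the shock: 91 - p = 3p - 29 ⇒ 120 = 4p ⇒ p = 30, q = 61.
After the shift, demand is qd = 82 - p and supply is qs = 3p - 12.
New equilibrium: 82 - p = 3p - 12 ⇒ 94 = 4p ⇒ p = 23.5, q = 58.5.

23.5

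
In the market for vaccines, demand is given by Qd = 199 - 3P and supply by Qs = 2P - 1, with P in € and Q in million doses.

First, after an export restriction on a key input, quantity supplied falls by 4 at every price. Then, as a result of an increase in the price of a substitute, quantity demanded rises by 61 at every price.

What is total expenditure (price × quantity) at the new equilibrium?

5353

Initially, 199 - 3P = 2P - 1, so 200 = 5P and P = 40, Q = 79.
With the change applied: demand Qd = 260 - 3P, supply Qs = 2P - 5.
Equate the new curves: 260 - 3P = 2P - 5, giving 265 = 5P, P = 53, Q = 101.
New expenditure = 53 × 101 = 5353.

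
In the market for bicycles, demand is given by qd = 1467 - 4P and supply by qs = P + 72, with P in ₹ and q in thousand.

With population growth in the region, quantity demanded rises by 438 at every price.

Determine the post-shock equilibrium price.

366.6

Solve the original market: 1467 - 4P = P + 72, hence P = 279 and q = 351.
With the change applied: demand qd = 1905 - 4P, supply qs = P + 72.
Clearing the new market: 1905 - 4P = P + 72, so P = 366.6 and q = 438.6.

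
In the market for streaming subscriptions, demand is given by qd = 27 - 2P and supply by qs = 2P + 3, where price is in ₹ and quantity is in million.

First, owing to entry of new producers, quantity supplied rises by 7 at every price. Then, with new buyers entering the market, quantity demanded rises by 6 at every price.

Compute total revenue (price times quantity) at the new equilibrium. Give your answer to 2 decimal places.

123.63

Initially, 27 - 2P = 2P + 3, so 24 = 4P and P = 6, q = 15.
After the shift, demand is qd = 33 - 2P and supply is qs = 2P + 10.
New equilibrium: 33 - 2P = 2P + 10 ⇒ 23 = 4P ⇒ P = 5.75, q = 21.5.
New expenditure = 5.75 × 21.5 = 123.63.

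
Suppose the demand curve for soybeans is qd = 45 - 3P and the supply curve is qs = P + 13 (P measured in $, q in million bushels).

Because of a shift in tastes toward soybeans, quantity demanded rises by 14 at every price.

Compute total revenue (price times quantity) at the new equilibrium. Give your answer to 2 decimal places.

Solve the original market: 45 - 3P = P + 13, hence P = 8 and q = 21.
With the change applied: demand qd = 59 - 3P, supply qs = P + 13.
Clearing the new market: 59 - 3P = P + 13, so P = 11.5 and q = 24.5.
New expenditure = 11.5 × 24.5 = 281.75.

281.75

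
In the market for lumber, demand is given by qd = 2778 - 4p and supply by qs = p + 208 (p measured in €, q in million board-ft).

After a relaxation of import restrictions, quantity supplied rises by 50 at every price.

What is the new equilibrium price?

Solve the original market: 2778 - 4p = p + 208, hence p = 514 and q = 722.
With the change applied: demand qd = 2778 - 4p, supply qs = p + 258.
Clearing the new market: 2778 - 4p = p + 258, so p = 504 and q = 762.

504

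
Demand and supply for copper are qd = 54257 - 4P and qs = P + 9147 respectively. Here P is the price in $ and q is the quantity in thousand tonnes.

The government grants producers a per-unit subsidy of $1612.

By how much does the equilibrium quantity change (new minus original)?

+1289.6

Before the shock: 54257 - 4P = P + 9147 ⇒ 45110 = 5P ⇒ P = 9022, q = 18169.
Since sellers receive the price plus the subsidy, the effective supply curve becomes qs = P + 10759.
New equilibrium: 54257 - 4P = P + 10759 ⇒ 43498 = 5P ⇒ P = 8699.6, q = 19458.6.
Δq = 19458.6 − 18169 = +1289.6.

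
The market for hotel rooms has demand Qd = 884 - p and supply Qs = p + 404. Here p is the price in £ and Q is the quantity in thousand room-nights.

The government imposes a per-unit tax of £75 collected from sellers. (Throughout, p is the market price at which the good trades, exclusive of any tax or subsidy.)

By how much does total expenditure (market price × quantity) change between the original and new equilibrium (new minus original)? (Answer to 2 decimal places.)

Initially, 884 - p = p + 404, so 480 = 2p and p = 240, Q = 644.
Since sellers keep the price net of the tax, the effective supply curve becomes Qs = p + 329.
New equilibrium: 884 - p = p + 329 ⇒ 555 = 2p ⇒ p = 277.5, Q = 606.5.
Expenditure moves from 240×644 = 154560 to 277.5×606.5 = 168303.75; change = +13743.75.

+13743.75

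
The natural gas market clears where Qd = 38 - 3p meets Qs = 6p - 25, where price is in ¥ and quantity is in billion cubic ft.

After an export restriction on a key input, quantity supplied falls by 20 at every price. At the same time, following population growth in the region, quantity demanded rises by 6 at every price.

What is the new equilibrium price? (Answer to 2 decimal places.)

9.89

Original equilibrium: 38 - 3p = 6p - 25 gives 63 = 9p, so p = 7 and Q = 17.
The shock moves the curves to Qd = 44 - 3p and Qs = 6p - 45.
New equilibrium: 44 - 3p = 6p - 45 ⇒ 89 = 9p ⇒ p = 89/9 ≈ 9.8889, Q = 43/3 ≈ 14.3333.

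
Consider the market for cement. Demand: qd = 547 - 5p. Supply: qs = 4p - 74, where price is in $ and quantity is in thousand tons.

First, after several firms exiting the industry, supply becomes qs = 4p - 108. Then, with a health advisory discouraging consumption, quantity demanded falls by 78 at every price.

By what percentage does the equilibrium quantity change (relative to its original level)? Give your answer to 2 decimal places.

Solve the original market: 547 - 5p = 4p - 74, hence p = 69 and q = 202.
After the shift, demand is qd = 469 - 5p and supply is qs = 4p - 108.
Clearing the new market: 469 - 5p = 4p - 108, so p = 577/9 ≈ 64.1111 and q = 1336/9 ≈ 148.4444.
%Δq = (148.4444 − 202) / 202 × 100 = -26.51%.

-26.51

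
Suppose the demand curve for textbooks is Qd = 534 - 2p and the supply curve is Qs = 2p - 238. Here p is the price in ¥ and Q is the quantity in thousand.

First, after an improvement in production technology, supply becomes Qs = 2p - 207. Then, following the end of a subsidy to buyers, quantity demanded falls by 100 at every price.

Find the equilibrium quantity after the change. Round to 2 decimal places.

113.50

Before the shock: 534 - 2p = 2p - 238 ⇒ 772 = 4p ⇒ p = 193, Q = 148.
The shock moves the curves to Qd = 434 - 2p and Qs = 2p - 207.
Setting them equal: 434 - 2p = 2p - 207 → 641 = 4p, so p = 160.25 and Q = 113.5.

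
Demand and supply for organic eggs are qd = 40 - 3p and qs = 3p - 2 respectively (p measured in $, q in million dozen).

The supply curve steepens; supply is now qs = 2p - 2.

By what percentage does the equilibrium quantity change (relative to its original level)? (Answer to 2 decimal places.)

-22.11

Initially, 40 - 3p = 3p - 2, so 42 = 6p and p = 7, q = 19.
The new curves are qd = 40 - 3p (demand) and qs = 2p - 2 (supply).
Equate the new curves: 40 - 3p = 2p - 2, giving 42 = 5p, p = 8.4, q = 14.8.
%Δq = (14.8 − 19) / 19 × 100 = -22.11%.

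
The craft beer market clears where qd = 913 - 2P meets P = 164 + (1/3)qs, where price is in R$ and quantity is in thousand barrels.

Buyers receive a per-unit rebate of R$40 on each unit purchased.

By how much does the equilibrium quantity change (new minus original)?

Original equilibrium: 913 - 2P = 3P - 492 gives 1405 = 5P, so P = 281 and q = 351.
Since buyers' out-of-pocket price is the market price minus the rebate, the effective demand curve becomes qd = 993 - 2P.
Setting them equal: 993 - 2P = 3P - 492 → 1485 = 5P, so P = 297 and q = 399.
Δq = 399 − 351 = +48.

+48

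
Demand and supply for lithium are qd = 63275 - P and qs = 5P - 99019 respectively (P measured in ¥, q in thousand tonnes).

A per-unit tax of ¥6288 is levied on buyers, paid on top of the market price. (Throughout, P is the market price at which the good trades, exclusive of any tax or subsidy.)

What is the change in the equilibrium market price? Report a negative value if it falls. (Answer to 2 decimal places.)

Original equilibrium: 63275 - P = 5P - 99019 gives 162294 = 6P, so P = 27049 and q = 36226.
Since buyers pay the price plus the tax, the effective demand curve becomes qd = 56987 - P.
Equate the new curves: 56987 - P = 5P - 99019, giving 156006 = 6P, P = 26001, q = 30986.
ΔP = 26001 − 27049 = -1048.00.

-1048.00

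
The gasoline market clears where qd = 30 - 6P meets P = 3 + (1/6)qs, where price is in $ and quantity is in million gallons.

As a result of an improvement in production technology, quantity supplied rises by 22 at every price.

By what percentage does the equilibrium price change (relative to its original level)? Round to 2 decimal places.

-45.83

Before the shock: 30 - 6P = 6P - 18 ⇒ 48 = 12P ⇒ P = 4, q = 6.
The new curves are qd = 30 - 6P (demand) and qs = 6P + 4 (supply).
Setting them equal: 30 - 6P = 6P + 4 → 26 = 12P, so P = 13/6 ≈ 2.1667 and q = 17.
%ΔP = (2.1667 − 4) / 4 × 100 = -45.83%.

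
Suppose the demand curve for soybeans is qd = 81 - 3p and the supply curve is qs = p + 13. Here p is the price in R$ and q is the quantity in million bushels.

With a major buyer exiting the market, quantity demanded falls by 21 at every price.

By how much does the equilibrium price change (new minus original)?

Initially, 81 - 3p = p + 13, so 68 = 4p and p = 17, q = 30.
The new curves are qd = 60 - 3p (demand) and qs = p + 13 (supply).
New equilibrium: 60 - 3p = p + 13 ⇒ 47 = 4p ⇒ p = 11.75, q = 24.75.
Δp = 11.75 − 17 = -5.25.

-5.25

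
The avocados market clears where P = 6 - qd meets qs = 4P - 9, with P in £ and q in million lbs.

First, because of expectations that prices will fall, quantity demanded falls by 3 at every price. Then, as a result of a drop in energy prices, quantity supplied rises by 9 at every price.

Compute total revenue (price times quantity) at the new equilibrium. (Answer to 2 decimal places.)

1.44

Solve the original market: 6 - P = 4P - 9, hence P = 3 and q = 3.
After the shift, demand is qd = 3 - P and supply is qs = 4P.
Setting them equal: 3 - P = 4P → 3 = 5P, so P = 0.6 and q = 2.4.
New expenditure = 0.6 × 2.4 = 1.44.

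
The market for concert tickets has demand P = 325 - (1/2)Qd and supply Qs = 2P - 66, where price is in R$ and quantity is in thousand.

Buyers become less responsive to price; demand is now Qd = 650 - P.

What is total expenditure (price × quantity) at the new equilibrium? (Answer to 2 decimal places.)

98171.56

Solve the original market: 650 - 2P = 2P - 66, hence P = 179 and Q = 292.
After the shift, demand is Qd = 650 - P and supply is Qs = 2P - 66.
Equate the new curves: 650 - P = 2P - 66, giving 716 = 3P, P = 716/3 ≈ 238.6667, Q = 1234/3 ≈ 411.3333.
New expenditure = 238.6667 × 411.3333 = 98171.56.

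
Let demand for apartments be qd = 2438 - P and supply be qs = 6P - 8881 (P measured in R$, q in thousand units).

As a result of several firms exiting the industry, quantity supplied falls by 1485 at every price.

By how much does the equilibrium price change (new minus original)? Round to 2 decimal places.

Solve the original market: 2438 - P = 6P - 8881, hence P = 1617 and q = 821.
The new curves are qd = 2438 - P (demand) and qs = 6P - 10366 (supply).
Equate the new curves: 2438 - P = 6P - 10366, giving 12804 = 7P, P = 12804/7 ≈ 1829.1429, q = 4262/7 ≈ 608.8571.
ΔP = 1829.1429 − 1617 = +212.14.

+212.14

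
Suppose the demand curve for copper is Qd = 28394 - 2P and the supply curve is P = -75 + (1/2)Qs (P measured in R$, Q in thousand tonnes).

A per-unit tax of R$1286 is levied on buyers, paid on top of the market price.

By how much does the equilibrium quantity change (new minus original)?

-1286

Original equilibrium: 28394 - 2P = 2P + 150 gives 28244 = 4P, so P = 7061 and Q = 14272.
Since buyers pay the price plus the tax, the effective demand curve becomes Qd = 25822 - 2P.
New equilibrium: 25822 - 2P = 2P + 150 ⇒ 25672 = 4P ⇒ P = 6418, Q = 12986.
ΔQ = 12986 − 14272 = -1286.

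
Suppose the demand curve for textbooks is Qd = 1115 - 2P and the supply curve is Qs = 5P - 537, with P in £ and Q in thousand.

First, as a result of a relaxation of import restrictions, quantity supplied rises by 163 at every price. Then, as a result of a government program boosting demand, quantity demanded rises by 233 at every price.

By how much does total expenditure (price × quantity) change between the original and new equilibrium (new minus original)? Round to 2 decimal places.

+58828.00

Original equilibrium: 1115 - 2P = 5P - 537 gives 1652 = 7P, so P = 236 and Q = 643.
The new curves are Qd = 1348 - 2P (demand) and Qs = 5P - 374 (supply).
Clearing the new market: 1348 - 2P = 5P - 374, so P = 246 and Q = 856.
Expenditure moves from 236×643 = 151748 to 246×856 = 210576; change = +58828.00.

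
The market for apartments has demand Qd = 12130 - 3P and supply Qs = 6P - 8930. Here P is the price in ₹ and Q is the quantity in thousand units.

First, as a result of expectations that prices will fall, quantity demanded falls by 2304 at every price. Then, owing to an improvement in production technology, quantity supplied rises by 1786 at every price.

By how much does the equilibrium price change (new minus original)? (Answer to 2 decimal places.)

Original equilibrium: 12130 - 3P = 6P - 8930 gives 21060 = 9P, so P = 2340 and Q = 5110.
After the shift, demand is Qd = 9826 - 3P and supply is Qs = 6P - 7144.
Equate the new curves: 9826 - 3P = 6P - 7144, giving 16970 = 9P, P = 16970/9 ≈ 1885.5556, Q = 12508/3 ≈ 4169.3333.
ΔP = 1885.5556 − 2340 = -454.44.

-454.44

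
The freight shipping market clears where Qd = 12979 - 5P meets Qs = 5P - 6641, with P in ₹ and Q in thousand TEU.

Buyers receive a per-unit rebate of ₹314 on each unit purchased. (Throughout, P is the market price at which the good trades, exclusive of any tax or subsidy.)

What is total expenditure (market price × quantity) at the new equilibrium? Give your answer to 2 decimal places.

Before the shock: 12979 - 5P = 5P - 6641 ⇒ 19620 = 10P ⇒ P = 1962, Q = 3169.
Since buyers' out-of-pocket price is the market price minus the rebate, the effective demand curve becomes Qd = 14549 - 5P.
Setting them equal: 14549 - 5P = 5P - 6641 → 21190 = 10P, so P = 2119 and Q = 3954.
New expenditure = 2119 × 3954 = 8378526.00.

8378526.00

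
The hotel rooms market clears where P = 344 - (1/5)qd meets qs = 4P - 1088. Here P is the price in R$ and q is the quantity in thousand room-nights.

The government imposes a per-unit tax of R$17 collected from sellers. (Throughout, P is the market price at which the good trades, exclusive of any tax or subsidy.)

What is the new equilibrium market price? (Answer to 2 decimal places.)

Solve the original market: 1720 - 5P = 4P - 1088, hence P = 312 and q = 160.
Since sellers keep the price net of the tax, the effective supply curve becomes qs = 4P - 1156.
Clearing the new market: 1720 - 5P = 4P - 1156, so P = 2876/9 ≈ 319.5556 and q = 1100/9 ≈ 122.2222.

319.56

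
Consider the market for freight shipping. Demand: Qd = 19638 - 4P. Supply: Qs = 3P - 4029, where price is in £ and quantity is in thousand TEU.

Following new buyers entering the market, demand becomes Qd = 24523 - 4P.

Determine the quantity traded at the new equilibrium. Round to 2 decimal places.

8207.57

Original equilibrium: 19638 - 4P = 3P - 4029 gives 23667 = 7P, so P = 3381 and Q = 6114.
After the shift, demand is Qd = 24523 - 4P and supply is Qs = 3P - 4029.
Equate the new curves: 24523 - 4P = 3P - 4029, giving 28552 = 7P, P = 28552/7 ≈ 4078.8571, Q = 57453/7 ≈ 8207.5714.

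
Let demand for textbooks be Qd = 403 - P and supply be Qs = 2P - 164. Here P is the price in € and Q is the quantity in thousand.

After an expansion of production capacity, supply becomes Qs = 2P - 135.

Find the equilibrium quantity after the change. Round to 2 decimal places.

Original equilibrium: 403 - P = 2P - 164 gives 567 = 3P, so P = 189 and Q = 214.
After the shift, demand is Qd = 403 - P and supply is Qs = 2P - 135.
Clearing the new market: 403 - P = 2P - 135, so P = 538/3 ≈ 179.3333 and Q = 671/3 ≈ 223.6667.

223.67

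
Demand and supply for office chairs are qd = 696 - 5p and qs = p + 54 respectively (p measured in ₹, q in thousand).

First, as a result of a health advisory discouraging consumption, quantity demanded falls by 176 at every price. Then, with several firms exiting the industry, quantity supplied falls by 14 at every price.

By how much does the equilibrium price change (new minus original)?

Initially, 696 - 5p = p + 54, so 642 = 6p and p = 107, q = 161.
The new curves are qd = 520 - 5p (demand) and qs = p + 40 (supply).
Equate the new curves: 520 - 5p = p + 40, giving 480 = 6p, p = 80, q = 120.
Δp = 80 − 107 = -27.

-27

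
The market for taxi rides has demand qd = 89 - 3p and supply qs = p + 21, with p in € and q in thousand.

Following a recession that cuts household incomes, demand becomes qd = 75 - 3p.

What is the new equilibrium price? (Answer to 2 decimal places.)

Original equilibrium: 89 - 3p = p + 21 gives 68 = 4p, so p = 17 and q = 38.
The new curves are qd = 75 - 3p (demand) and qs = p + 21 (supply).
Setting them equal: 75 - 3p = p + 21 → 54 = 4p, so p = 13.5 and q = 34.5.

13.50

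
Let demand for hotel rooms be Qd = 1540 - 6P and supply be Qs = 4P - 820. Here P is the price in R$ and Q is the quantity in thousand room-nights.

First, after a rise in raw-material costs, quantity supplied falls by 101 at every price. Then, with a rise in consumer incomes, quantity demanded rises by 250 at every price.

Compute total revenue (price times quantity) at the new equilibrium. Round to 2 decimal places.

44297.74

Before the shock: 1540 - 6P = 4P - 820 ⇒ 2360 = 10P ⇒ P = 236, Q = 124.
With the change applied: demand Qd = 1790 - 6P, supply Qs = 4P - 921.
Equate the new curves: 1790 - 6P = 4P - 921, giving 2711 = 10P, P = 271.1, Q = 163.4.
New expenditure = 271.1 × 163.4 = 44297.74.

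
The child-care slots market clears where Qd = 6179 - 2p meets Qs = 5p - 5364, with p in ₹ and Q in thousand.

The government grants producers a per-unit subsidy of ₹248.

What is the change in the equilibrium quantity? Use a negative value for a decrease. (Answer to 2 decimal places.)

+354.29

Solve the original market: 6179 - 2p = 5p - 5364, hence p = 1649 and Q = 2881.
Since sellers receive the price plus the subsidy, the effective supply curve becomes Qs = 5p - 4124.
Equate the new curves: 6179 - 2p = 5p - 4124, giving 10303 = 7p, p = 10303/7 ≈ 1471.8571, Q = 22647/7 ≈ 3235.2857.
ΔQ = 3235.2857 − 2881 = +354.29.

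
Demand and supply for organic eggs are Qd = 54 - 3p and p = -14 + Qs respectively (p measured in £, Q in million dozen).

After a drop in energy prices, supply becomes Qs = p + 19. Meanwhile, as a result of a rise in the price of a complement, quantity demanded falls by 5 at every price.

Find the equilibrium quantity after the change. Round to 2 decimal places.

Original equilibrium: 54 - 3p = p + 14 gives 40 = 4p, so p = 10 and Q = 24.
With the change applied: demand Qd = 49 - 3p, supply Qs = p + 19.
Clearing the new market: 49 - 3p = p + 19, so p = 7.5 and Q = 26.5.

26.50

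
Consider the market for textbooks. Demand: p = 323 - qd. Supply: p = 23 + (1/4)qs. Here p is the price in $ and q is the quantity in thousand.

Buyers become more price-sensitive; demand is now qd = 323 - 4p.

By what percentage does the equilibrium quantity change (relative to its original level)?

Initially, 323 - p = 4p - 92, so 415 = 5p and p = 83, q = 240.
The new curves are qd = 323 - 4p (demand) and qs = 4p - 92 (supply).
Setting them equal: 323 - 4p = 4p - 92 → 415 = 8p, so p = 51.875 and q = 115.5.
%Δq = (115.5 − 240) / 240 × 100 = -51.875%.

-51.875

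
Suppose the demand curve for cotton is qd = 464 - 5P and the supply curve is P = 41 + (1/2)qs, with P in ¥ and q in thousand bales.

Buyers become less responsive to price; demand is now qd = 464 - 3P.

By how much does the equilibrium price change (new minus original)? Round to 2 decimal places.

+31.20

Original equilibrium: 464 - 5P = 2P - 82 gives 546 = 7P, so P = 78 and q = 74.
After the shift, demand is qd = 464 - 3P and supply is qs = 2P - 82.
Equate the new curves: 464 - 3P = 2P - 82, giving 546 = 5P, P = 109.2, q = 136.4.
ΔP = 109.2 − 78 = +31.20.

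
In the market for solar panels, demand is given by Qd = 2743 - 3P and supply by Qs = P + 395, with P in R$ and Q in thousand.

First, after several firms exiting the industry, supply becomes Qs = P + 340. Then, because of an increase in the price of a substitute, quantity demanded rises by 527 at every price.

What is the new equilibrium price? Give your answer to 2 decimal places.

Original equilibrium: 2743 - 3P = P + 395 gives 2348 = 4P, so P = 587 and Q = 982.
After the shift, demand is Qd = 3270 - 3P and supply is Qs = P + 340.
Setting them equal: 3270 - 3P = P + 340 → 2930 = 4P, so P = 732.5 and Q = 1072.5.

732.50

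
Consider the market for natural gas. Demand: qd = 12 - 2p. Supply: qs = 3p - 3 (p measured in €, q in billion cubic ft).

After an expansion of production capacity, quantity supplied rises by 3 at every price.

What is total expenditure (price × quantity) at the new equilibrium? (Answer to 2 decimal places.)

17.28

Initially, 12 - 2p = 3p - 3, so 15 = 5p and p = 3, q = 6.
After the shift, demand is qd = 12 - 2p and supply is qs = 3p.
Clearing the new market: 12 - 2p = 3p, so p = 2.4 and q = 7.2.
New expenditure = 2.4 × 7.2 = 17.28.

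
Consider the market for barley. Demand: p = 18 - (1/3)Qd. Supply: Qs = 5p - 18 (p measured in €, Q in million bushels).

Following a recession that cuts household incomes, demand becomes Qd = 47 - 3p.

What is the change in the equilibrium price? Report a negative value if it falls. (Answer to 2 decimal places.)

-0.88

Solve the original market: 54 - 3p = 5p - 18, hence p = 9 and Q = 27.
After the shift, demand is Qd = 47 - 3p and supply is Qs = 5p - 18.
New equilibrium: 47 - 3p = 5p - 18 ⇒ 65 = 8p ⇒ p = 8.125, Q = 22.625.
Δp = 8.125 − 9 = -0.88.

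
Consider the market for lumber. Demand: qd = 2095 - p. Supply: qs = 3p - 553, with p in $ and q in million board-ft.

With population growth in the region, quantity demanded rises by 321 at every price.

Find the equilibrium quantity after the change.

1673.75

Solve the original market: 2095 - p = 3p - 553, hence p = 662 and q = 1433.
The shock moves the curves to qd = 2416 - p and qs = 3p - 553.
Setting them equal: 2416 - p = 3p - 553 → 2969 = 4p, so p = 742.25 and q = 1673.75.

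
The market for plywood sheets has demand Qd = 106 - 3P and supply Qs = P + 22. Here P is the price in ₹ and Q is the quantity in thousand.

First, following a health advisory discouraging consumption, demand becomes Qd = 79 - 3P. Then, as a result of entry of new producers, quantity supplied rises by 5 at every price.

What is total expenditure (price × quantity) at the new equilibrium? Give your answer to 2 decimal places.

520.00

Before the shock: 106 - 3P = P + 22 ⇒ 84 = 4P ⇒ P = 21, Q = 43.
With the change applied: demand Qd = 79 - 3P, supply Qs = P + 27.
New equilibrium: 79 - 3P = P + 27 ⇒ 52 = 4P ⇒ P = 13, Q = 40.
New expenditure = 13 × 40 = 520.00.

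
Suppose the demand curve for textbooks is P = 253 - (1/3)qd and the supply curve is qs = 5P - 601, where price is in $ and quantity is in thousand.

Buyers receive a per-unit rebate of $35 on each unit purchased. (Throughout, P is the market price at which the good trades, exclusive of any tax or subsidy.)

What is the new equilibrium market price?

183.125

Before the shock: 759 - 3P = 5P - 601 ⇒ 1360 = 8P ⇒ P = 170, q = 249.
Since buyers' out-of-pocket price is the market price minus the rebate, the effective demand curve becomes qd = 864 - 3P.
Setting them equal: 864 - 3P = 5P - 601 → 1465 = 8P, so P = 183.125 and q = 314.625.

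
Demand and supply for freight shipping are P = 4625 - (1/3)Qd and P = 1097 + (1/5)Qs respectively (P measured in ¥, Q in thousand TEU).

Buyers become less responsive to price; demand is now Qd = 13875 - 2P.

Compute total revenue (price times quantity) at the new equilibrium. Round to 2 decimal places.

Original equilibrium: 13875 - 3P = 5P - 5485 gives 19360 = 8P, so P = 2420 and Q = 6615.
With the change applied: demand Qd = 13875 - 2P, supply Qs = 5P - 5485.
Clearing the new market: 13875 - 2P = 5P - 5485, so P = 19360/7 ≈ 2765.7143 and Q = 58405/7 ≈ 8343.5714.
New expenditure = 2765.7143 × 8343.5714 = 23075934.69.

23075934.69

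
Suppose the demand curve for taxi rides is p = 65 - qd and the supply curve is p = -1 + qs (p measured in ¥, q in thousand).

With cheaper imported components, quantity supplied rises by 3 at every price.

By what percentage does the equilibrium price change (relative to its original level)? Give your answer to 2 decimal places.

-4.69

Before the shock: 65 - p = p + 1 ⇒ 64 = 2p ⇒ p = 32, q = 33.
With the change applied: demand qd = 65 - p, supply qs = p + 4.
Clearing the new market: 65 - p = p + 4, so p = 30.5 and q = 34.5.
%Δp = (30.5 − 32) / 32 × 100 = -4.69%.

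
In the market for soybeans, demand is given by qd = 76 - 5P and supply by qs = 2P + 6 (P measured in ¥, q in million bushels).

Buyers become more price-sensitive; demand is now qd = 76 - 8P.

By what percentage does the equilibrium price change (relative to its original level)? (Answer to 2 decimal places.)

-30.00

Initially, 76 - 5P = 2P + 6, so 70 = 7P and P = 10, q = 26.
The new curves are qd = 76 - 8P (demand) and qs = 2P + 6 (supply).
Equate the new curves: 76 - 8P = 2P + 6, giving 70 = 10P, P = 7, q = 20.
%ΔP = (7 − 10) / 10 × 100 = -30.00%.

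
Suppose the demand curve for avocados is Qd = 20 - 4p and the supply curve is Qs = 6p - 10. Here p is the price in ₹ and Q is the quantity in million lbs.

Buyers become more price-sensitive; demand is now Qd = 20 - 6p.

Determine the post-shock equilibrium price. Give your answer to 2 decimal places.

2.50

Initially, 20 - 4p = 6p - 10, so 30 = 10p and p = 3, Q = 8.
After the shift, demand is Qd = 20 - 6p and supply is Qs = 6p - 10.
Setting them equal: 20 - 6p = 6p - 10 → 30 = 12p, so p = 2.5 and Q = 5.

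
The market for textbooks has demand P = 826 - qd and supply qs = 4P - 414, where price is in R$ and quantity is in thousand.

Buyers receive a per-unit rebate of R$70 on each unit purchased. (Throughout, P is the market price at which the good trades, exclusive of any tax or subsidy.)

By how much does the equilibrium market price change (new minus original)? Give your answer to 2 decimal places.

Solve the original market: 826 - P = 4P - 414, hence P = 248 and q = 578.
Since buyers' out-of-pocket price is the market price minus the rebate, the effective demand curve becomes qd = 896 - P.
New equilibrium: 896 - P = 4P - 414 ⇒ 1310 = 5P ⇒ P = 262, q = 634.
ΔP = 262 − 248 = +14.00.

+14.00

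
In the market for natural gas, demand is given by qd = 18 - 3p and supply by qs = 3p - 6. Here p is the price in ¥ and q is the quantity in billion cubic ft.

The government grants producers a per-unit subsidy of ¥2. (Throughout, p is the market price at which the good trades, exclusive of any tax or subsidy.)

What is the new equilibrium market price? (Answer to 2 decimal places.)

Solve the original market: 18 - 3p = 3p - 6, hence p = 4 and q = 6.
Since sellers receive the price plus the subsidy, the effective supply curve becomes qs = 3p.
New equilibrium: 18 - 3p = 3p ⇒ 18 = 6p ⇒ p = 3, q = 9.

3.00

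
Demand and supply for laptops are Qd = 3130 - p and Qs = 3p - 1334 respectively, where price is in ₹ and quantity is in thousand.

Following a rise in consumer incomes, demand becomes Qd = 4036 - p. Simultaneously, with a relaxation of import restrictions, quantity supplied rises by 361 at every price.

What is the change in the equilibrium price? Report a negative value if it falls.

+136.25

Initially, 3130 - p = 3p - 1334, so 4464 = 4p and p = 1116, Q = 2014.
After the shift, demand is Qd = 4036 - p and supply is Qs = 3p - 973.
Setting them equal: 4036 - p = 3p - 973 → 5009 = 4p, so p = 1252.25 and Q = 2783.75.
Δp = 1252.25 − 1116 = +136.25.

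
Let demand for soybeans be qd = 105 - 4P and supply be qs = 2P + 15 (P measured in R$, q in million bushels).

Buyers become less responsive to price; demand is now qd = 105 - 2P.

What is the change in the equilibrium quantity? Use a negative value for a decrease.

Original equilibrium: 105 - 4P = 2P + 15 gives 90 = 6P, so P = 15 and q = 45.
The new curves are qd = 105 - 2P (demand) and qs = 2P + 15 (supply).
Setting them equal: 105 - 2P = 2P + 15 → 90 = 4P, so P = 22.5 and q = 60.
Δq = 60 − 45 = +15.

+15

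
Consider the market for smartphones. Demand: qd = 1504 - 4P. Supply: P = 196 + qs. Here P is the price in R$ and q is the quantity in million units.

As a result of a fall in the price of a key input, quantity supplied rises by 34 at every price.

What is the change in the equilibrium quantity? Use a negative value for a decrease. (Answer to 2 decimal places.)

+27.20

Initially, 1504 - 4P = P - 196, so 1700 = 5P and P = 340, q = 144.
After the shift, demand is qd = 1504 - 4P and supply is qs = P - 162.
Setting them equal: 1504 - 4P = P - 162 → 1666 = 5P, so P = 333.2 and q = 171.2.
Δq = 171.2 − 144 = +27.20.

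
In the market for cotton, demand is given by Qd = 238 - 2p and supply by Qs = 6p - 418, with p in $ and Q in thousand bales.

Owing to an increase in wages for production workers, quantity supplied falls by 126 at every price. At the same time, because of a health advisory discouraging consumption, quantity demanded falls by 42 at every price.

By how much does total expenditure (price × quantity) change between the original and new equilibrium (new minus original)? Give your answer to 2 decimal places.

Original equilibrium: 238 - 2p = 6p - 418 gives 656 = 8p, so p = 82 and Q = 74.
After the shift, demand is Qd = 196 - 2p and supply is Qs = 6p - 544.
Setting them equal: 196 - 2p = 6p - 544 → 740 = 8p, so p = 92.5 and Q = 11.
Expenditure moves from 82×74 = 6068 to 92.5×11 = 1017.5; change = -5050.50.

-5050.50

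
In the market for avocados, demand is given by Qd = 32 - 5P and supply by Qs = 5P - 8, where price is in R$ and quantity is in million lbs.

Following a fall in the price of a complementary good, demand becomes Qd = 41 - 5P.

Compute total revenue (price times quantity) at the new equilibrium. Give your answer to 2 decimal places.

80.85

Initially, 32 - 5P = 5P - 8, so 40 = 10P and P = 4, Q = 12.
The new curves are Qd = 41 - 5P (demand) and Qs = 5P - 8 (supply).
New equilibrium: 41 - 5P = 5P - 8 ⇒ 49 = 10P ⇒ P = 4.9, Q = 16.5.
New expenditure = 4.9 × 16.5 = 80.85.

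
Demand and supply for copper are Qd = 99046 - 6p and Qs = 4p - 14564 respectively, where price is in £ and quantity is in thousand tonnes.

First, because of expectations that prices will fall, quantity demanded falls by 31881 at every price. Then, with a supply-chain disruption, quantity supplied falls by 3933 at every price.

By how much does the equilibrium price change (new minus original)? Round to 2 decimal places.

Original equilibrium: 99046 - 6p = 4p - 14564 gives 113610 = 10p, so p = 11361 and Q = 30880.
The shock moves the curves to Qd = 67165 - 6p and Qs = 4p - 18497.
Equate the new curves: 67165 - 6p = 4p - 18497, giving 85662 = 10p, p = 8566.2, Q = 15767.8.
Δp = 8566.2 − 11361 = -2794.80.

-2794.80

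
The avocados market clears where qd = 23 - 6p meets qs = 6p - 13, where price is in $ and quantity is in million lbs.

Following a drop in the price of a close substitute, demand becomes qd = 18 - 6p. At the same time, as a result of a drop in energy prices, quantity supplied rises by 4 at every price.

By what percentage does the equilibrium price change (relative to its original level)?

Before the shock: 23 - 6p = 6p - 13 ⇒ 36 = 12p ⇒ p = 3, q = 5.
After the shift, demand is qd = 18 - 6p and supply is qs = 6p - 9.
Clearing the new market: 18 - 6p = 6p - 9, so p = 2.25 and q = 4.5.
%Δp = (2.25 − 3) / 3 × 100 = -25%.

-25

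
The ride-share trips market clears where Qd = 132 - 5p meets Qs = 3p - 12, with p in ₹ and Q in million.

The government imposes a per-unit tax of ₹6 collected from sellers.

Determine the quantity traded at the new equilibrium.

30.75

Solve the original market: 132 - 5p = 3p - 12, hence p = 18 and Q = 42.
Since sellers keep the price net of the tax, the effective supply curve becomes Qs = 3p - 30.
Setting them equal: 132 - 5p = 3p - 30 → 162 = 8p, so p = 20.25 and Q = 30.75.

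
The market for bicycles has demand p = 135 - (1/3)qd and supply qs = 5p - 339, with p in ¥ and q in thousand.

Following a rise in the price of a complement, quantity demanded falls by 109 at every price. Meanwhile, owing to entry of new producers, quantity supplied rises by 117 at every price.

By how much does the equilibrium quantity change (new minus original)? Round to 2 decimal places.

Solve the original market: 405 - 3p = 5p - 339, hence p = 93 and q = 126.
The new curves are qd = 296 - 3p (demand) and qs = 5p - 222 (supply).
Setting them equal: 296 - 3p = 5p - 222 → 518 = 8p, so p = 64.75 and q = 101.75.
Δq = 101.75 − 126 = -24.25.

-24.25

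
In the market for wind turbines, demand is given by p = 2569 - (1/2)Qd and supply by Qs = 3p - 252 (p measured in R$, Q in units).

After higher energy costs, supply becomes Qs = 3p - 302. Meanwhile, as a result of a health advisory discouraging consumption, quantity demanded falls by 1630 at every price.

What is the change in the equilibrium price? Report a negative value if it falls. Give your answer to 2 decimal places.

-316.00

Initially, 5138 - 2p = 3p - 252, so 5390 = 5p and p = 1078, Q = 2982.
The new curves are Qd = 3508 - 2p (demand) and Qs = 3p - 302 (supply).
Clearing the new market: 3508 - 2p = 3p - 302, so p = 762 and Q = 1984.
Δp = 762 − 1078 = -316.00.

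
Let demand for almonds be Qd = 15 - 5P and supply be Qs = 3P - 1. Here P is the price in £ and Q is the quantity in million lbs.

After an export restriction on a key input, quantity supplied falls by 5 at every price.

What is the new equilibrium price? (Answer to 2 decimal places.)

2.63

Solve the original market: 15 - 5P = 3P - 1, hence P = 2 and Q = 5.
The new curves are Qd = 15 - 5P (demand) and Qs = 3P - 6 (supply).
Setting them equal: 15 - 5P = 3P - 6 → 21 = 8P, so P = 2.625 and Q = 1.875.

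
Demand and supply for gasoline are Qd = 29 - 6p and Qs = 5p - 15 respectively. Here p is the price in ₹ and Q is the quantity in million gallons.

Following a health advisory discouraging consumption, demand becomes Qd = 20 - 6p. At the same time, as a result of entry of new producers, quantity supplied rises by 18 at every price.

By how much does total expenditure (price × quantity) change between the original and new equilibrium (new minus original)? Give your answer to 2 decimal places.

-3.42

Solve the original market: 29 - 6p = 5p - 15, hence p = 4 and Q = 5.
After the shift, demand is Qd = 20 - 6p and supply is Qs = 5p + 3.
New equilibrium: 20 - 6p = 5p + 3 ⇒ 17 = 11p ⇒ p = 17/11 ≈ 1.5455, Q = 118/11 ≈ 10.7273.
Expenditure moves from 4×5 = 20 to 1.5455×10.7273 = 16.5785; change = -3.42.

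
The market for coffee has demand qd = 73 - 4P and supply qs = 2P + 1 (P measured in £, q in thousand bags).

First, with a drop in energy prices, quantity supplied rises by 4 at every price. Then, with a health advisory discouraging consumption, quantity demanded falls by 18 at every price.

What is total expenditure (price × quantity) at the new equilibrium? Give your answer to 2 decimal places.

Initially, 73 - 4P = 2P + 1, so 72 = 6P and P = 12, q = 25.
After the shift, demand is qd = 55 - 4P and supply is qs = 2P + 5.
New equilibrium: 55 - 4P = 2P + 5 ⇒ 50 = 6P ⇒ P = 25/3 ≈ 8.3333, q = 65/3 ≈ 21.6667.
New expenditure = 8.3333 × 21.6667 = 180.56.

180.56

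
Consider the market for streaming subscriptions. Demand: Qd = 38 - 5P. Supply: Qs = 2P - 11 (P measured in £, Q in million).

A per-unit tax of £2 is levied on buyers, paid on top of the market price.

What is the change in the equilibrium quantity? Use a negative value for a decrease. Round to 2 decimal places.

-2.86

Before the shock: 38 - 5P = 2P - 11 ⇒ 49 = 7P ⇒ P = 7, Q = 3.
Since buyers pay the price plus the tax, the effective demand curve becomes Qd = 28 - 5P.
Equate the new curves: 28 - 5P = 2P - 11, giving 39 = 7P, P = 39/7 ≈ 5.5714, Q = 1/7 ≈ 0.1429.
ΔQ = 0.1429 − 3 = -2.86.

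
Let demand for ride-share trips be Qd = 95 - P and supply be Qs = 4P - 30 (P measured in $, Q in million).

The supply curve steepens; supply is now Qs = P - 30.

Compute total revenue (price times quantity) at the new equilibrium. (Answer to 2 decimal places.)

Initially, 95 - P = 4P - 30, so 125 = 5P and P = 25, Q = 70.
The shock moves the curves to Qd = 95 - P and Qs = P - 30.
Clearing the new market: 95 - P = P - 30, so P = 62.5 and Q = 32.5.
New expenditure = 62.5 × 32.5 = 2031.25.

2031.25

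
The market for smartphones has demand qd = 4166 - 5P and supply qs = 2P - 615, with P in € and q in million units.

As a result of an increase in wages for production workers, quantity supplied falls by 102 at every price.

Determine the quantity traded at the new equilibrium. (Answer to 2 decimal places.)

678.14

Initially, 4166 - 5P = 2P - 615, so 4781 = 7P and P = 683, q = 751.
After the shift, demand is qd = 4166 - 5P and supply is qs = 2P - 717.
Setting them equal: 4166 - 5P = 2P - 717 → 4883 = 7P, so P = 4883/7 ≈ 697.5714 and q = 4747/7 ≈ 678.1429.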